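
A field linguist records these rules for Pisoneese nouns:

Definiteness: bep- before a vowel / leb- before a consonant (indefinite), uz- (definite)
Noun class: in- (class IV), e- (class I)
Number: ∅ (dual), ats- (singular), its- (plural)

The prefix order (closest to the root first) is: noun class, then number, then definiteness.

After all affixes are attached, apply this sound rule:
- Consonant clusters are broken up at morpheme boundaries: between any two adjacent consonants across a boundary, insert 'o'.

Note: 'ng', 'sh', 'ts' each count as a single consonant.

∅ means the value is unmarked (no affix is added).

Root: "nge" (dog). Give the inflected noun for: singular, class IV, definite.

uzatsinonge

Attach noun class class IV in- → innge.
Attach number singular ats- → atsinnge.
Attach definiteness definite uz- → uzatsinnge.
Apply epenthesis: uzatsinnge → uzatsinonge.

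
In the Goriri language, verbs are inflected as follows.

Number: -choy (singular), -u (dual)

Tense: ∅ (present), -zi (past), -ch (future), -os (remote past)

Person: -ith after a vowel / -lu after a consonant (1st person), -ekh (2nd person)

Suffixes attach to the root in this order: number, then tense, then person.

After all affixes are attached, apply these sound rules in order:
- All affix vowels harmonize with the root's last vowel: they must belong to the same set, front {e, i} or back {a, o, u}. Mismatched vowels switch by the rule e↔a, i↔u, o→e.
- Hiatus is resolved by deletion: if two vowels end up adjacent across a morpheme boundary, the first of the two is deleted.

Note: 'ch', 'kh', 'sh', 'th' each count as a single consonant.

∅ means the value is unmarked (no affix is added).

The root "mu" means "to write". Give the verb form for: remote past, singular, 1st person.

Attach number singular -choy → muchoy.
Attach tense remote past -os → muchoyos.
Attach person 1st person -lu (after consonant 's') → muchoyoslu.
Vowel harmony: no change.
Vowel deletion: no change.

muchoyoslu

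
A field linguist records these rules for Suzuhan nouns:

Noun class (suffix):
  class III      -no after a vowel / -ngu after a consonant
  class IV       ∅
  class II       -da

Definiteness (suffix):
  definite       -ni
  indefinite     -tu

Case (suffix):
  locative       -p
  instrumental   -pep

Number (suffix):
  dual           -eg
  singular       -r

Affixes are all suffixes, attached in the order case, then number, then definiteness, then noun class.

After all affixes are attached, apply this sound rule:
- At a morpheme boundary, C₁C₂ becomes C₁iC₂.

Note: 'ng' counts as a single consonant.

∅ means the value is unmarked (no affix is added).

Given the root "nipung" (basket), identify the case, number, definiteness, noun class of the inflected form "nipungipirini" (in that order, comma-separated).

locative, singular, definite, class IV

Segment: nipung-p-r-ni.
case: -p → locative.
number: -r → singular.
definiteness: -ni → definite.
noun class: ∅ → class IV.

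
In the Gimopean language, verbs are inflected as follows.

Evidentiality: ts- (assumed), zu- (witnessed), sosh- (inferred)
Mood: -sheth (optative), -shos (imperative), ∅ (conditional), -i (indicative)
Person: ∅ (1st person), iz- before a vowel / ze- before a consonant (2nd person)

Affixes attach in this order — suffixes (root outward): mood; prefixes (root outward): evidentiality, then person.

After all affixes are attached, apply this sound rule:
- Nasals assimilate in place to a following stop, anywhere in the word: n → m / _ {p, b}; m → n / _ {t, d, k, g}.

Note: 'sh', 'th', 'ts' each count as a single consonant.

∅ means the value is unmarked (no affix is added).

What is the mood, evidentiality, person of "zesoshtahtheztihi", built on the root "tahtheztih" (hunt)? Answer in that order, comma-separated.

Segment: ze-sosh-tahtheztih-i.
mood: -i → indicative.
evidentiality: sosh- → inferred.
person: iz/ze- → 2nd person.

indicative, inferred, 2nd person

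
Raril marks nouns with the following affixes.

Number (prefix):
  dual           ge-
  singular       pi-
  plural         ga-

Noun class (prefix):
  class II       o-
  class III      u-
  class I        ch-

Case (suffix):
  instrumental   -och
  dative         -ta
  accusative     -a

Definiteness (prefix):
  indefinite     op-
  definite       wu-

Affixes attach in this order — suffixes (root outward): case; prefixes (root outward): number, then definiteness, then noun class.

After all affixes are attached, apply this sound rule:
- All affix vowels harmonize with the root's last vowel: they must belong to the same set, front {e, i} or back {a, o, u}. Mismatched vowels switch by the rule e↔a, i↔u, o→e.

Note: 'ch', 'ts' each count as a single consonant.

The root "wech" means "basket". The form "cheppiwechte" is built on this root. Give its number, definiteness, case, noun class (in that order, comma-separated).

Segment: ch-op-pi-wech-ta.
number: pi- → singular.
definiteness: op- → indefinite.
case: -ta → dative.
noun class: ch- → class I.

singular, indefinite, dative, class I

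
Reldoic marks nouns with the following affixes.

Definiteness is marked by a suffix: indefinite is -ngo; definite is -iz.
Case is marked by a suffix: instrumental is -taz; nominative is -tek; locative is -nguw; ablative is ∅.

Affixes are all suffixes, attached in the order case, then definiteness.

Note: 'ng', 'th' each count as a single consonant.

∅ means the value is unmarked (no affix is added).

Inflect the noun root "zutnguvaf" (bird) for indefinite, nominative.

zutnguvaftekngo

Attach case nominative -tek → zutnguvaftek.
Attach definiteness indefinite -ngo → zutnguvaftekngo.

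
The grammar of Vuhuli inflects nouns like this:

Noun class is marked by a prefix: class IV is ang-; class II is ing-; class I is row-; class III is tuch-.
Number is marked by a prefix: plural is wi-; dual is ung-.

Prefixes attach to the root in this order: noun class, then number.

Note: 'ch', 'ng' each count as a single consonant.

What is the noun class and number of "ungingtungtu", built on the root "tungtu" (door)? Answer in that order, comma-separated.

Segment: ung-ing-tungtu.
noun class: ing- → class II.
number: ung- → dual.

class II, dual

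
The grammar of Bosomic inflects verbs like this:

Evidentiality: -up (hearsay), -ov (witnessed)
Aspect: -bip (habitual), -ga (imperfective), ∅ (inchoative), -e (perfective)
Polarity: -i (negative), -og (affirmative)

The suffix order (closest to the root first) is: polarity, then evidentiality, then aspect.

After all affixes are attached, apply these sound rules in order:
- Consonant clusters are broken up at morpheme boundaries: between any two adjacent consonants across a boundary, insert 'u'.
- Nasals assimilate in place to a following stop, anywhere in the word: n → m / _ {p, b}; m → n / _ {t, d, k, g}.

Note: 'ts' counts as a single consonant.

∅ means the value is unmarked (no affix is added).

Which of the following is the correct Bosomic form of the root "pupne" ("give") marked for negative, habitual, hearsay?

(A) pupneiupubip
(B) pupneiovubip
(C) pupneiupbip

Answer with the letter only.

Attach polarity negative -i → pupnei.
Attach evidentiality hearsay -up → pupneiup.
Attach aspect habitual -bip → pupneiupbip.
Apply epenthesis: pupneiupbip → pupneiupubip.
Nasal assimilation: no change.
So the correct form is pupneiupubip, option (A).
(C) pupneiupbip is wrong: it fails to apply the sound rule(s).
(B) pupneiovubip is wrong: it uses witnessed instead of hearsay for evidentiality.

A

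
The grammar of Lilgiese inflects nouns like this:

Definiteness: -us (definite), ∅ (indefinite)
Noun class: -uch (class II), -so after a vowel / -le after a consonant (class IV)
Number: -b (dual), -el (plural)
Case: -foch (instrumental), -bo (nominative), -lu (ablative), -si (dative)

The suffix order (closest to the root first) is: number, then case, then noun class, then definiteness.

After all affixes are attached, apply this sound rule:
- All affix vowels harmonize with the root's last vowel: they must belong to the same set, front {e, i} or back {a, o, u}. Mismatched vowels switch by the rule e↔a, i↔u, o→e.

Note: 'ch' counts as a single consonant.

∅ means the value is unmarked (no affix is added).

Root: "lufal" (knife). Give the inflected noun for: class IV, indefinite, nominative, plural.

Attach number plural -el → lufalel.
Attach case nominative -bo → lufalelbo.
Attach noun class class IV -so (after vowel 'o') → lufalelboso.
definiteness = indefinite: zero marking, form stays lufalelboso.
Apply vowel harmony: lufalelboso → lufalalboso.

lufalalboso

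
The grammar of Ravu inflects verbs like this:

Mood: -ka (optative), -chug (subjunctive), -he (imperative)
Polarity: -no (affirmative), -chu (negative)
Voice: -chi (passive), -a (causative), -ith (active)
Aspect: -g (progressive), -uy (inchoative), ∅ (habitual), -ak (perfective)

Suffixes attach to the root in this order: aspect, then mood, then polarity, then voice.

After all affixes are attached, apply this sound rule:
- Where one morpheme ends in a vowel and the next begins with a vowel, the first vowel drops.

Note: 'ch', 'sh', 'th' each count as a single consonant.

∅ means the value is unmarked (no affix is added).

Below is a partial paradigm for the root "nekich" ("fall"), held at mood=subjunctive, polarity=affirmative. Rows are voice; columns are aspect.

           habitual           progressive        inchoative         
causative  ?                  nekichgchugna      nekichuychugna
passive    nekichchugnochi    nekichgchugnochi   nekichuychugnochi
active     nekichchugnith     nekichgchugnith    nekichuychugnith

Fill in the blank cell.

nekichchugna

aspect = habitual: zero marking, form stays nekich.
Attach mood subjunctive -chug → nekichchug.
Attach polarity affirmative -no → nekichchugno.
Attach voice causative -a → nekichchugnoa.
Apply vowel deletion: nekichchugnoa → nekichchugna.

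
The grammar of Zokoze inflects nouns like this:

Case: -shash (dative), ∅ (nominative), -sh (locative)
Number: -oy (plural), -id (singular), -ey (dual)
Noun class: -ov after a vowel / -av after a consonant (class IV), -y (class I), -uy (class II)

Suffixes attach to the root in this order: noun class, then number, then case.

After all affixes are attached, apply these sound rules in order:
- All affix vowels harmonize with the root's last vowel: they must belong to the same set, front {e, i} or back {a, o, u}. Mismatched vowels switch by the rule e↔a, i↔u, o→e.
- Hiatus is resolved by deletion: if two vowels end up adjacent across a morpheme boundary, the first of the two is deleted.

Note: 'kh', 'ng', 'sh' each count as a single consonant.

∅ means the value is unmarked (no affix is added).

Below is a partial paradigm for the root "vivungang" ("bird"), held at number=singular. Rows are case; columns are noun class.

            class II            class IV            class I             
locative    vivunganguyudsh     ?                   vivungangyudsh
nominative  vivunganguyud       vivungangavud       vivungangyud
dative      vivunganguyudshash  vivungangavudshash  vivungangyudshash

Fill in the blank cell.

Attach noun class class IV -av (after consonant 'ng') → vivungangav.
Attach number singular -id → vivungangavid.
Attach case locative -sh → vivungangavidsh.
Apply vowel harmony: vivungangavidsh → vivungangavudsh.
Vowel deletion: no change.

vivungangavudsh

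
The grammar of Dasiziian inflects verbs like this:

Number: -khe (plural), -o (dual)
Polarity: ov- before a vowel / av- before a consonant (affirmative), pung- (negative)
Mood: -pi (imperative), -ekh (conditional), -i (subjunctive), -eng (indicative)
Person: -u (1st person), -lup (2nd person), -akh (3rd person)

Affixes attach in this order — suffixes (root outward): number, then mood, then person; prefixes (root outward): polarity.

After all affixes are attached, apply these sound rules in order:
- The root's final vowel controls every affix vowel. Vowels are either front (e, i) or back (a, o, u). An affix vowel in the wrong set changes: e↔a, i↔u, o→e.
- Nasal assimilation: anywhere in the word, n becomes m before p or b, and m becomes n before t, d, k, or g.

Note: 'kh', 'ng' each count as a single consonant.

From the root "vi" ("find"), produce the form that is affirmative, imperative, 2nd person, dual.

evviepilip

Attach number dual -o → vio.
Attach polarity affirmative av- (before consonant 'v') → avvio.
Attach mood imperative -pi → avviopi.
Attach person 2nd person -lup → avviopilup.
Apply vowel harmony: avviopilup → evviepilip.
Nasal assimilation: no change.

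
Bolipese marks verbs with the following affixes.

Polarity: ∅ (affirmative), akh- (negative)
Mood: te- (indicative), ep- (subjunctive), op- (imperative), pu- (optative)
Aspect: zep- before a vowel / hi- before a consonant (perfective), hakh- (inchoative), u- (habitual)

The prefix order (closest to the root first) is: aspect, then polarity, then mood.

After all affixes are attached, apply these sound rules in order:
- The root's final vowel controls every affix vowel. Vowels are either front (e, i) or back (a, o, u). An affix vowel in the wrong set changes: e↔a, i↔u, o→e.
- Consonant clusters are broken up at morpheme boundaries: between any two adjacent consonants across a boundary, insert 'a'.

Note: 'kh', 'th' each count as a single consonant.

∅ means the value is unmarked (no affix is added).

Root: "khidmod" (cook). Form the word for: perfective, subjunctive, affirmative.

apahukhidmod

Attach aspect perfective hi- (before consonant 'kh') → hikhidmod.
polarity = affirmative: zero marking, form stays hikhidmod.
Attach mood subjunctive ep- → ephikhidmod.
Apply vowel harmony: ephikhidmod → aphukhidmod.
Apply epenthesis: aphukhidmod → apahukhidmod.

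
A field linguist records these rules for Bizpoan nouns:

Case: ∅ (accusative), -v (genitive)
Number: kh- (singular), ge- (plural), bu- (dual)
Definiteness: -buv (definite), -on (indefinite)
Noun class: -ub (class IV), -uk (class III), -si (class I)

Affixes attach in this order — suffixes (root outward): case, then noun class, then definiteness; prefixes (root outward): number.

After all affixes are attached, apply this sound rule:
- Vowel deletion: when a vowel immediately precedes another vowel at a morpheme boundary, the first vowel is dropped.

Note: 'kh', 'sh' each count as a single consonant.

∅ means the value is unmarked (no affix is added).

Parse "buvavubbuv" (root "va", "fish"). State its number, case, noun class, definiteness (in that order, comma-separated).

Segment: bu-va-v-ub-buv.
number: bu- → dual.
case: -v → genitive.
noun class: -ub → class IV.
definiteness: -buv → definite.

dual, genitive, class IV, definite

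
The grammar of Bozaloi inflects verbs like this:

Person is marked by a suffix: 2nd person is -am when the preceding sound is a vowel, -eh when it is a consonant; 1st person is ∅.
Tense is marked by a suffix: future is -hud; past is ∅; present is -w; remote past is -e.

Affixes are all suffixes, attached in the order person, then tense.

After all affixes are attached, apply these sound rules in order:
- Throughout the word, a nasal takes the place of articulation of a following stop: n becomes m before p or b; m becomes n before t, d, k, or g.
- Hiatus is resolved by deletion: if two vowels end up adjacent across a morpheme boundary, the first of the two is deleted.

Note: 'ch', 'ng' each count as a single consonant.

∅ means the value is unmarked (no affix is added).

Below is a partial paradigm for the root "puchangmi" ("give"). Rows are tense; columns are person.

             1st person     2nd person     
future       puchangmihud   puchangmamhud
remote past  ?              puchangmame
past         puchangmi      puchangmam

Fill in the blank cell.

person = 1st person: zero marking, form stays puchangmi.
Attach tense remote past -e → puchangmie.
Nasal assimilation: no change.
Apply vowel deletion: puchangmie → puchangme.

puchangme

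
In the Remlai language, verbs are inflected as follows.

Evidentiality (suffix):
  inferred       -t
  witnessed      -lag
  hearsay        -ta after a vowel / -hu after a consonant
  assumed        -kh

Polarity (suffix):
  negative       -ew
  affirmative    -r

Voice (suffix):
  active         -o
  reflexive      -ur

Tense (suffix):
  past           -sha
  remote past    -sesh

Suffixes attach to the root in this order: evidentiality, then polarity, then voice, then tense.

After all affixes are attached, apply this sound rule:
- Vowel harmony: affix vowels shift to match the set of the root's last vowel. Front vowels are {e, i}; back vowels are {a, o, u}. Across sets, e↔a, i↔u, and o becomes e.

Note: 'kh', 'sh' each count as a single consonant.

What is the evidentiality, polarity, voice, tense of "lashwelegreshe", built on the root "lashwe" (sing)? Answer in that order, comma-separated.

witnessed, affirmative, active, past

Segment: lashwe-lag-r-o-sha.
evidentiality: -lag → witnessed.
polarity: -r → affirmative.
voice: -o → active.
tense: -sha → past.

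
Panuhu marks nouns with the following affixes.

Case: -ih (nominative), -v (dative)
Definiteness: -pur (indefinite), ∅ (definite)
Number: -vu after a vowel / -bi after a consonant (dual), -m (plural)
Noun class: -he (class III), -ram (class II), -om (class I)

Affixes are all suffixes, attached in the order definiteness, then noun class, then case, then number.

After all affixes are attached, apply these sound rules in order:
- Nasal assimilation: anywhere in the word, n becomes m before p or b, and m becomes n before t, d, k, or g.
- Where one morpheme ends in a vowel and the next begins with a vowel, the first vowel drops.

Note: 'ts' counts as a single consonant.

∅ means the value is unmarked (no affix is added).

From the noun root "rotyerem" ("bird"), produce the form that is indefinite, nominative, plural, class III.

Attach definiteness indefinite -pur → rotyerempur.
Attach noun class class III -he → rotyerempurhe.
Attach case nominative -ih → rotyerempurheih.
Attach number plural -m → rotyerempurheihm.
Nasal assimilation: no change.
Apply vowel deletion: rotyerempurheihm → rotyerempurhihm.

rotyerempurhihm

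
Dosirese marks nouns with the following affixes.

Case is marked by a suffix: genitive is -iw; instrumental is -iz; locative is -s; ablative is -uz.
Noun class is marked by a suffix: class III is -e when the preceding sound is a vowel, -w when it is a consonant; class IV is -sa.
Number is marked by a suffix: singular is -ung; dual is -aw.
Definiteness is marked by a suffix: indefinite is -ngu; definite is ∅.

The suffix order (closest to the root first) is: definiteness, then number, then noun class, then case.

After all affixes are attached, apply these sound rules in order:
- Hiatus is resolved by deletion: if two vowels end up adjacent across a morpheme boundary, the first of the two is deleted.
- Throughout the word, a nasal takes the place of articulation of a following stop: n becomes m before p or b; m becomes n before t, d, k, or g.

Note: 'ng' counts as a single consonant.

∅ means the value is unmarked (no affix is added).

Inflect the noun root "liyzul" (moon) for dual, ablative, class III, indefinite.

liyzulngawwuz

Attach definiteness indefinite -ngu → liyzulngu.
Attach number dual -aw → liyzulnguaw.
Attach noun class class III -w (after consonant 'w') → liyzulnguaww.
Attach case ablative -uz → liyzulnguawwuz.
Apply vowel deletion: liyzulnguawwuz → liyzulngawwuz.
Nasal assimilation: no change.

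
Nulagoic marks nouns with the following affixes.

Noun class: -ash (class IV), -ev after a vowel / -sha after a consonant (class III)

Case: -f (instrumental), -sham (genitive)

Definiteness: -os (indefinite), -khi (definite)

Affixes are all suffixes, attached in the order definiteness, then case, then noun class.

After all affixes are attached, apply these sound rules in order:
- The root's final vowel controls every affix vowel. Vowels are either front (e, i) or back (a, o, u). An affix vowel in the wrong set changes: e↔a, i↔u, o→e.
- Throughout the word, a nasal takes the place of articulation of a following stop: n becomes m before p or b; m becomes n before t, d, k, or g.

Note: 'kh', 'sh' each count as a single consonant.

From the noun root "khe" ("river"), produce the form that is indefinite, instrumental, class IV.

kheesfesh

Attach definiteness indefinite -os → kheos.
Attach case instrumental -f → kheosf.
Attach noun class class IV -ash → kheosfash.
Apply vowel harmony: kheosfash → kheesfesh.
Nasal assimilation: no change.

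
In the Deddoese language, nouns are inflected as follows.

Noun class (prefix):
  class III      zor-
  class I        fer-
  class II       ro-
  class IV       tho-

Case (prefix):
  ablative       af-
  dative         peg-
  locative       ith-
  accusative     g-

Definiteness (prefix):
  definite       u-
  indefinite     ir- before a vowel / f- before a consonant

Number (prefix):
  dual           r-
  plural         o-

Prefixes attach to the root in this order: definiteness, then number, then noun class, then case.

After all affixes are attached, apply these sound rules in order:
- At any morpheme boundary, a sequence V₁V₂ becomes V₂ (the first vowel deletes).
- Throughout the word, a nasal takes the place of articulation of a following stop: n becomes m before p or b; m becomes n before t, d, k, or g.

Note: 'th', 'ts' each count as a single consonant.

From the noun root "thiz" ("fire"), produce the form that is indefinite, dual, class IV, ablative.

Attach definiteness indefinite f- (before consonant 'th') → fthiz.
Attach number dual r- → rfthiz.
Attach noun class class IV tho- → thorfthiz.
Attach case ablative af- → afthorfthiz.
Vowel deletion: no change.
Nasal assimilation: no change.

afthorfthiz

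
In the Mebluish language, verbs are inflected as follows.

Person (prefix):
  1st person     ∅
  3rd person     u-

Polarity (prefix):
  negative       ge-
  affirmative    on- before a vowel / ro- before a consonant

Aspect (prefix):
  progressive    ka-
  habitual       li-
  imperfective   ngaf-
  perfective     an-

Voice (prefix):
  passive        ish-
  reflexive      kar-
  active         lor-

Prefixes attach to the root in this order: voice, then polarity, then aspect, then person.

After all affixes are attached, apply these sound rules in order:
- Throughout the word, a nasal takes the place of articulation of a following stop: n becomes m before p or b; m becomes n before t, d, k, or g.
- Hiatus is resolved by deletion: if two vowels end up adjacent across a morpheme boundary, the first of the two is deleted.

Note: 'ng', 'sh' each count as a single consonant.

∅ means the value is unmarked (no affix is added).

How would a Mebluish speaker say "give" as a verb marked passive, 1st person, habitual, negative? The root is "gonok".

ligishgonok

Attach voice passive ish- → ishgonok.
Attach polarity negative ge- → geishgonok.
Attach aspect habitual li- → ligeishgonok.
person = 1st person: zero marking, form stays ligeishgonok.
Nasal assimilation: no change.
Apply vowel deletion: ligeishgonok → ligishgonok.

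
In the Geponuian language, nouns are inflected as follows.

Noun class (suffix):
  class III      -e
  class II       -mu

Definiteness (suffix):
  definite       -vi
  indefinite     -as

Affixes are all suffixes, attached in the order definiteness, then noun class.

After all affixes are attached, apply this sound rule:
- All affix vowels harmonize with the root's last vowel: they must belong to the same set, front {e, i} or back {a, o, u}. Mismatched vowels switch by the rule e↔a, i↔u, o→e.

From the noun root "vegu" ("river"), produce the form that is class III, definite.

veguvua

Attach definiteness definite -vi → veguvi.
Attach noun class class III -e → veguvie.
Apply vowel harmony: veguvie → veguvua.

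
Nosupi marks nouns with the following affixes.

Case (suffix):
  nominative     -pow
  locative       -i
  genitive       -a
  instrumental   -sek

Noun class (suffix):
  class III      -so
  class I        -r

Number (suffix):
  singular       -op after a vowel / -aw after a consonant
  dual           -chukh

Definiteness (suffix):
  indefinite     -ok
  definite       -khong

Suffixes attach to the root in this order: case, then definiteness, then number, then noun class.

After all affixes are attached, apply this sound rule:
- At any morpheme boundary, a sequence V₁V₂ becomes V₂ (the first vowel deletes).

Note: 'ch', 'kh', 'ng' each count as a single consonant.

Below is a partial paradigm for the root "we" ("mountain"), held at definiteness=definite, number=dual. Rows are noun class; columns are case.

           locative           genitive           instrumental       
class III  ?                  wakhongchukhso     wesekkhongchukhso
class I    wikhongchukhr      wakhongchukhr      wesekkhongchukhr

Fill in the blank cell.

wikhongchukhso

Attach case locative -i → wei.
Attach definiteness definite -khong → weikhong.
Attach number dual -chukh → weikhongchukh.
Attach noun class class III -so → weikhongchukhso.
Apply vowel deletion: weikhongchukhso → wikhongchukhso.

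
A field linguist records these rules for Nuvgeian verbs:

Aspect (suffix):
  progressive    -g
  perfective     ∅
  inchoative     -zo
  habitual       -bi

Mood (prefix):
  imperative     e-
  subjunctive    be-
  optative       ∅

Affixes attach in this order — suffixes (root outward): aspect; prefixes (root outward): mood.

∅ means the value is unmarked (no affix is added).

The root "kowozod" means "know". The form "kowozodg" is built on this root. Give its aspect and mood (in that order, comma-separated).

progressive, optative

Segment: kowozod-g.
aspect: -g → progressive.
mood: ∅ → optative.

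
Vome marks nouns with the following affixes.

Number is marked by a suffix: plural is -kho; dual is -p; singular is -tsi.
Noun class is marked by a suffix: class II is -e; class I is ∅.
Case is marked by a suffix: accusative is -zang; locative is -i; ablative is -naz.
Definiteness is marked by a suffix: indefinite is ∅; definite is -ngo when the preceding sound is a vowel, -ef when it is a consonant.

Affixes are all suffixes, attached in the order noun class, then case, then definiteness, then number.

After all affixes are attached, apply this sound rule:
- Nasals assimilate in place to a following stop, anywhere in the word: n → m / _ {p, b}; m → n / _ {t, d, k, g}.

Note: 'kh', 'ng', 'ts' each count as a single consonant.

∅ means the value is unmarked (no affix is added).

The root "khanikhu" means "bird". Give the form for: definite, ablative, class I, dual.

khanikhunazefp

noun class = class I: zero marking, form stays khanikhu.
Attach case ablative -naz → khanikhunaz.
Attach definiteness definite -ef (after consonant 'z') → khanikhunazef.
Attach number dual -p → khanikhunazefp.
Nasal assimilation: no change.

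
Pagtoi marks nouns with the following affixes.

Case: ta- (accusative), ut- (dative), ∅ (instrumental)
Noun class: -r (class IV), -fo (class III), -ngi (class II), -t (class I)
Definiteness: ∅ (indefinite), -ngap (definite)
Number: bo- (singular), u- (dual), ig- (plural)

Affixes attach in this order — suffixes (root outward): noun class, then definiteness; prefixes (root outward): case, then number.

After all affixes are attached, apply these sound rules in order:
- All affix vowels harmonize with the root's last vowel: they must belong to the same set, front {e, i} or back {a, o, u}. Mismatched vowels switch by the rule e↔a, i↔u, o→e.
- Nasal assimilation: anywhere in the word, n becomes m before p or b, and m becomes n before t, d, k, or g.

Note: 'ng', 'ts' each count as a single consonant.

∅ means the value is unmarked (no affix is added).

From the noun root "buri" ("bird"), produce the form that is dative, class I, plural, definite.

Attach noun class class I -t → burit.
Attach case dative ut- → utburit.
Attach definiteness definite -ngap → utburitngap.
Attach number plural ig- → igutburitngap.
Apply vowel harmony: igutburitngap → igitburitngep.
Nasal assimilation: no change.

igitburitngep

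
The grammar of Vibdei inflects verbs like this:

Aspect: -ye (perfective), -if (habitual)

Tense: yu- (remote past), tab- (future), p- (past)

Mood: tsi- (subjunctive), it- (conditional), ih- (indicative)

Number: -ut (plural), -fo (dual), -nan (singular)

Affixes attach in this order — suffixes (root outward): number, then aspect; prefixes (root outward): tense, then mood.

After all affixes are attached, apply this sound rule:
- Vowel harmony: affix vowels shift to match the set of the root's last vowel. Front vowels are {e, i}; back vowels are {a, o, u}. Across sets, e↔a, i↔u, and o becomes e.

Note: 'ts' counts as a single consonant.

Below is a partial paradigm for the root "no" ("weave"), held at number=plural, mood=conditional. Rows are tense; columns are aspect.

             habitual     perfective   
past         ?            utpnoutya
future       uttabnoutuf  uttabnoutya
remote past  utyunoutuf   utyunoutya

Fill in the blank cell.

utpnoutuf

Attach number plural -ut → nout.
Attach tense past p- → pnout.
Attach aspect habitual -if → pnoutif.
Attach mood conditional it- → itpnoutif.
Apply vowel harmony: itpnoutif → utpnoutuf.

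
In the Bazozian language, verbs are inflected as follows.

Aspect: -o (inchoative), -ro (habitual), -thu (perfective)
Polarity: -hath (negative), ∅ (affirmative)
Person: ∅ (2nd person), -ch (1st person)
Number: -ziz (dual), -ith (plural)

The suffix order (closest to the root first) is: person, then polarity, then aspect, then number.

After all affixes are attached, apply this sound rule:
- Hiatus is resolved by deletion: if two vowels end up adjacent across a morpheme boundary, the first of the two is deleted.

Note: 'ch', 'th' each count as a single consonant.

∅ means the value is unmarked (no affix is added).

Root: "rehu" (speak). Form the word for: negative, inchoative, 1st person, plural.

Attach person 1st person -ch → rehuch.
Attach polarity negative -hath → rehuchhath.
Attach aspect inchoative -o → rehuchhatho.
Attach number plural -ith → rehuchhathoith.
Apply vowel deletion: rehuchhathoith → rehuchhathith.

rehuchhathith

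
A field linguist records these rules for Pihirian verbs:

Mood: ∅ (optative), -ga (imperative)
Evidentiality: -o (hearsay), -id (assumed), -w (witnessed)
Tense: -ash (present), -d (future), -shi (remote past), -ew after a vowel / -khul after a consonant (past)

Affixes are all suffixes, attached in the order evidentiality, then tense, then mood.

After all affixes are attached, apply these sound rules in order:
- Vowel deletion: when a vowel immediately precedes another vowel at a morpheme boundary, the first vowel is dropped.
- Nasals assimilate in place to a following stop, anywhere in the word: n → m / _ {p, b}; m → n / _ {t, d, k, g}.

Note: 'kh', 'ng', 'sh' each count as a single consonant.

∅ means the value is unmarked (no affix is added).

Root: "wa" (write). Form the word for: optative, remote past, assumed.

widshi

Attach evidentiality assumed -id → waid.
Attach tense remote past -shi → waidshi.
mood = optative: zero marking, form stays waidshi.
Apply vowel deletion: waidshi → widshi.
Nasal assimilation: no change.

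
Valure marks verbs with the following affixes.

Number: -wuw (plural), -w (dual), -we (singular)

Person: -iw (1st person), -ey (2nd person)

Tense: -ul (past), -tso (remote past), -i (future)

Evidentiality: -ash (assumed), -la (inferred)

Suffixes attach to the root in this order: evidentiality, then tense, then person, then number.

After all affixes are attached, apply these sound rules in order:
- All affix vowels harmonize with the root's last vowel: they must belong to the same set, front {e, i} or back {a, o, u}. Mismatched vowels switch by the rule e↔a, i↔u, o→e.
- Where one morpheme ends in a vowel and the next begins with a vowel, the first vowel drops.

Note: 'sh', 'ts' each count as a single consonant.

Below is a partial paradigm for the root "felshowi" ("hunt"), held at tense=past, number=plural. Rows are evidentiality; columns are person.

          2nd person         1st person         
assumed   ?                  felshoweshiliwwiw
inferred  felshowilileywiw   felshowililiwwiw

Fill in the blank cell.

Attach evidentiality assumed -ash → felshowiash.
Attach tense past -ul → felshowiashul.
Attach person 2nd person -ey → felshowiashuley.
Attach number plural -wuw → felshowiashuleywuw.
Apply vowel harmony: felshowiashuleywuw → felshowieshileywiw.
Apply vowel deletion: felshowieshileywiw → felshoweshileywiw.

felshoweshileywiw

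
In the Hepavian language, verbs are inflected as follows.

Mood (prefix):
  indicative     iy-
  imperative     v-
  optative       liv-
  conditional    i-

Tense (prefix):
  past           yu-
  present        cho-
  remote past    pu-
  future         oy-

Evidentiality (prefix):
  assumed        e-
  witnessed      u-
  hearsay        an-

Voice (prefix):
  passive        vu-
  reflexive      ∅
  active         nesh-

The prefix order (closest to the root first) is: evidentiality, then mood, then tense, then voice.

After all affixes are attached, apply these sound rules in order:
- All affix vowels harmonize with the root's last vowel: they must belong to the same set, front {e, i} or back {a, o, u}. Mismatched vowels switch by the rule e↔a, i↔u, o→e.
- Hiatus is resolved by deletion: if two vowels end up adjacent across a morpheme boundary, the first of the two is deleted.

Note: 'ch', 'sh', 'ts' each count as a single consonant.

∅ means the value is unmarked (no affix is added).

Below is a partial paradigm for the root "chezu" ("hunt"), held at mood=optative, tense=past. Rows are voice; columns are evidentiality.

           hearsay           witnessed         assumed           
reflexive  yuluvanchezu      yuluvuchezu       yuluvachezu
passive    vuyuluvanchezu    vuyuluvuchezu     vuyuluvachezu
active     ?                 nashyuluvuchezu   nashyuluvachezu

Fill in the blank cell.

nashyuluvanchezu

Attach evidentiality hearsay an- → anchezu.
Attach mood optative liv- → livanchezu.
Attach tense past yu- → yulivanchezu.
Attach voice active nesh- → neshyulivanchezu.
Apply vowel harmony: neshyulivanchezu → nashyuluvanchezu.
Vowel deletion: no change.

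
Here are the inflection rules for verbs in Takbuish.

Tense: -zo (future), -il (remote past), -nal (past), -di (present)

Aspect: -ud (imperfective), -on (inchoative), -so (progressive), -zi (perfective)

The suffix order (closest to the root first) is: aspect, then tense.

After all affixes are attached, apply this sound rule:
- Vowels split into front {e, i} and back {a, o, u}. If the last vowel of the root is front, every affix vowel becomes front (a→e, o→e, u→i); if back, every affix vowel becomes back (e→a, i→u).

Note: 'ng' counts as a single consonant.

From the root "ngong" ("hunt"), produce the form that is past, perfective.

ngongzunal

Attach aspect perfective -zi → ngongzi.
Attach tense past -nal → ngongzinal.
Apply vowel harmony: ngongzinal → ngongzunal.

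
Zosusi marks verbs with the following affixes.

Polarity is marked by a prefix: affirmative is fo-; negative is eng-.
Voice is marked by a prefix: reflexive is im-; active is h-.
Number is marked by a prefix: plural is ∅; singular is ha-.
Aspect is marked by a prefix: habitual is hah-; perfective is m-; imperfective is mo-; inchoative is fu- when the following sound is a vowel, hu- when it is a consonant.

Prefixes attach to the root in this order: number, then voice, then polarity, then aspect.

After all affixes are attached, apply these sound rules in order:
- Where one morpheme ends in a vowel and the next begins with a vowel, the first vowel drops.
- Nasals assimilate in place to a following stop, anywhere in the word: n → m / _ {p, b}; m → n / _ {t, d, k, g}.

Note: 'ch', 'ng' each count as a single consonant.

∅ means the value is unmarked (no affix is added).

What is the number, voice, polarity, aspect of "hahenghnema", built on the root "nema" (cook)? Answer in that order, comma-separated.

Segment: hah-eng-h-nema.
number: ∅ → plural.
voice: h- → active.
polarity: eng- → negative.
aspect: hah- → habitual.

plural, active, negative, habitual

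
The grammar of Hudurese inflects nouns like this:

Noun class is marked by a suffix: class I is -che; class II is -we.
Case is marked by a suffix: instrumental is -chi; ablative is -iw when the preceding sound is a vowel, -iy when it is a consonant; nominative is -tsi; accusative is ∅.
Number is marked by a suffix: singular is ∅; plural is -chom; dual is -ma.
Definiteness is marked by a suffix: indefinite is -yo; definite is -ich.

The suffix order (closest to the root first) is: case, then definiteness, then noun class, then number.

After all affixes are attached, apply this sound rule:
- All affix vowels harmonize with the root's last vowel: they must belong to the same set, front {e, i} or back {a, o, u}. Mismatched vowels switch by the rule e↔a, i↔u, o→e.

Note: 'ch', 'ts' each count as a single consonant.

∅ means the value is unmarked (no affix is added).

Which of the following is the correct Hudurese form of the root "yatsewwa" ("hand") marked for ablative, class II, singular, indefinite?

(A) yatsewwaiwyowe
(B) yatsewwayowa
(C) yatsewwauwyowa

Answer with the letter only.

C

Attach case ablative -iw (after vowel 'a') → yatsewwaiw.
Attach definiteness indefinite -yo → yatsewwaiwyo.
Attach noun class class II -we → yatsewwaiwyowe.
number = singular: zero marking, form stays yatsewwaiwyowe.
Apply vowel harmony: yatsewwaiwyowe → yatsewwauwyowa.
So the correct form is yatsewwauwyowa, option (C).
(A) yatsewwaiwyowe is wrong: it fails to apply the sound rule(s).
(B) yatsewwayowa is wrong: it uses accusative instead of ablative for case.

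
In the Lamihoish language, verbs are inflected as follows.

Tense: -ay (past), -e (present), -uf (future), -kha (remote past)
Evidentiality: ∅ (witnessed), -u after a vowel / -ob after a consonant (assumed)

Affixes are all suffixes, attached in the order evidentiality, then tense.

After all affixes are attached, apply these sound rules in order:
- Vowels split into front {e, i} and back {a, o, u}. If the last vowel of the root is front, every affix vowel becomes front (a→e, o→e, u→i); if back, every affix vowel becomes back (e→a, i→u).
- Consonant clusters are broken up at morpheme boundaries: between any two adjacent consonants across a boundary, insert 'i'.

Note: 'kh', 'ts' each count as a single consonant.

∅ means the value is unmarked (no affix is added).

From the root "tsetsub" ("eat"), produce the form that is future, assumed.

tsetsubobuf

Attach evidentiality assumed -ob (after consonant 'b') → tsetsubob.
Attach tense future -uf → tsetsubobuf.
Vowel harmony: no change.
Epenthesis: no change.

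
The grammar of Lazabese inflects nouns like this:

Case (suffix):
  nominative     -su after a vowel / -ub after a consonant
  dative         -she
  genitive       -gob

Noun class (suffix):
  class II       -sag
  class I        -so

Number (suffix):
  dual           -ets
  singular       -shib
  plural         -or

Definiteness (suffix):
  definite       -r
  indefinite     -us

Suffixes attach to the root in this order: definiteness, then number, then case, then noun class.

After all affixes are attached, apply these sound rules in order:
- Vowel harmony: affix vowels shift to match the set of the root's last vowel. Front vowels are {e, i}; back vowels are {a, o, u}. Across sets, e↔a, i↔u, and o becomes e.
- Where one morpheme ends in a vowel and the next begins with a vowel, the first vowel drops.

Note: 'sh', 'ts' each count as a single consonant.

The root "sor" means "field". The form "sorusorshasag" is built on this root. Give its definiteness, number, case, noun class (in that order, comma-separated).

indefinite, plural, dative, class II

Segment: sor-us-or-she-sag.
definiteness: -us → indefinite.
number: -or → plural.
case: -she → dative.
noun class: -sag → class II.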